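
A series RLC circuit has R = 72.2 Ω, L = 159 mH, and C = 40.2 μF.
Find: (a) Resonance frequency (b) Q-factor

Step 1 — Resonance condition Im(Z)=0 gives ω₀ = 1/√(LC).
Step 2 — ω₀ = 1/√(0.159·4.02e-05) = 395.5 rad/s.
Step 3 — f₀ = ω₀/(2π) = 62.95 Hz.
Step 4 — Series Q: Q = ω₀L/R = 395.5·0.159/72.2 = 0.8711.

(a) f₀ = 62.95 Hz  (b) Q = 0.8711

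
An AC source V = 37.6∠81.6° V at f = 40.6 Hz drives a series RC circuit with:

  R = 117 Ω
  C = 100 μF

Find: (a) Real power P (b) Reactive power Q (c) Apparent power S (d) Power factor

Step 1 — Angular frequency: ω = 2π·f = 2π·40.6 = 255.1 rad/s.
Step 2 — Component impedances:
  R: Z = R = 117 Ω
  C: Z = 1/(jωC) = -j/(ω·C) = 0 - j39.2 Ω
Step 3 — Series combination: Z_total = R + C = 117 - j39.2 Ω = 123.4∠-18.5° Ω.
Step 4 — Source phasor: V = 37.6∠81.6° V = 5.493 + j37.2 V.
Step 5 — Current: I = V / Z = -0.05356 + j0.3 A = 0.3047∠100.1° A.
Step 6 — Complex power: S = V·I* = 10.86 - j3.64 VA.
Step 7 — Real power: P = Re(S) = 10.86 W.
Step 8 — Reactive power: Q = Im(S) = -3.64 VAR.
Step 9 — Apparent power: |S| = 11.46 VA.
Step 10 — Power factor: PF = P/|S| = 0.9482 (leading).

(a) P = 10.86 W  (b) Q = -3.64 VAR  (c) S = 11.46 VA  (d) PF = 0.9482 (leading)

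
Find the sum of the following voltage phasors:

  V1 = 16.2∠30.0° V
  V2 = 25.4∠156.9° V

Step 1 — Convert each phasor to rectangular form:
  V1 = 16.2·(cos(30.0°) + j·sin(30.0°)) = 14.03 + j8.1 V
  V2 = 25.4·(cos(156.9°) + j·sin(156.9°)) = -23.36 + j9.965 V
Step 2 — Sum components: V_total = -9.334 + j18.07 V.
Step 3 — Convert to polar: |V_total| = 20.33 V, ∠V_total = 117.3°.

V_total = 20.33∠117.3° V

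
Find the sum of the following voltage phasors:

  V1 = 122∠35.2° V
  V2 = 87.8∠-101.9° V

Step 1 — Convert each phasor to rectangular form:
  V1 = 122·(cos(35.2°) + j·sin(35.2°)) = 99.69 + j70.32 V
  V2 = 87.8·(cos(-101.9°) + j·sin(-101.9°)) = -18.1 - j85.91 V
Step 2 — Sum components: V_total = 81.59 - j15.59 V.
Step 3 — Convert to polar: |V_total| = 83.06 V, ∠V_total = -10.8°.

V_total = 83.06∠-10.8° V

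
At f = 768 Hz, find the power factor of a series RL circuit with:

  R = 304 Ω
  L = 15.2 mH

Step 1 — Angular frequency: ω = 2π·f = 2π·768 = 4825 rad/s.
Step 2 — Component impedances:
  R: Z = R = 304 Ω
  L: Z = jωL = j·4825·0.0152 = 0 + j73.35 Ω
Step 3 — Series combination: Z_total = R + L = 304 + j73.35 Ω = 312.7∠13.6° Ω.
Step 4 — Power factor: PF = cos(φ) = Re(Z)/|Z| = 304/312.72 = 0.9721.
Step 5 — Type: Im(Z) = 73.35 ⇒ lagging (phase φ = 13.6°).

PF = 0.9721 (lagging, φ = 13.6°)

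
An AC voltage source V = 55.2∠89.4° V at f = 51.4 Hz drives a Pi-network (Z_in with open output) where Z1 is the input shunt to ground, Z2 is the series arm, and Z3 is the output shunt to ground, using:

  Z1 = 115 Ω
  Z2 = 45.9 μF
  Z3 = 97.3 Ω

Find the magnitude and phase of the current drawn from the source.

Step 1 — Angular frequency: ω = 2π·f = 2π·51.4 = 323 rad/s.
Step 2 — Component impedances:
  Z1: Z = R = 115 Ω
  Z2: Z = 1/(jωC) = -j/(ω·C) = 0 - j67.46 Ω
  Z3: Z = R = 97.3 Ω
Step 3 — With open output, the series arm Z2 and the output shunt Z3 appear in series to ground: Z2 + Z3 = 97.3 - j67.46 Ω.
Step 4 — Parallel with input shunt Z1: Z_in = Z1 || (Z2 + Z3) = 58.42 - j17.98 Ω = 61.12∠-17.1° Ω.
Step 5 — Source phasor: V = 55.2∠89.4° V = 0.578 + j55.2 V.
Step 6 — Ohm's law: I = V / Z_total = (0.578 + j55.2) / (58.42 - j17.98) = -0.2566 + j0.8659 A.
Step 7 — Convert to polar: |I| = 0.9031 A, ∠I = 106.5°.

I = 0.9031∠106.5° A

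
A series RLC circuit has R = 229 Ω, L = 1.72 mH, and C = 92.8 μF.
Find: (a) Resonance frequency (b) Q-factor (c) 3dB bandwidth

Step 1 — Resonance: ω₀ = 1/√(LC) = 1/√(0.00172·9.28e-05) = 2503 rad/s.
Step 2 — f₀ = ω₀/(2π) = 398.4 Hz.
Step 3 — Series Q: Q = ω₀L/R = 2503·0.00172/229 = 0.0188.
Step 4 — Bandwidth: Δω = ω₀/Q = 1.331e+05 rad/s; BW = Δω/(2π) = 2.119e+04 Hz.

(a) f₀ = 398.4 Hz  (b) Q = 0.0188  (c) BW = 2.119e+04 Hz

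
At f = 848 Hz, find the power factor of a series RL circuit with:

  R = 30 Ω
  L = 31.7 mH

Step 1 — Angular frequency: ω = 2π·f = 2π·848 = 5328 rad/s.
Step 2 — Component impedances:
  R: Z = R = 30 Ω
  L: Z = jωL = j·5328·0.0317 = 0 + j168.9 Ω
Step 3 — Series combination: Z_total = R + L = 30 + j168.9 Ω = 171.5∠79.9° Ω.
Step 4 — Power factor: PF = cos(φ) = Re(Z)/|Z| = 30/171.5 = 0.1749.
Step 5 — Type: Im(Z) = 168.9 ⇒ lagging (phase φ = 79.9°).

PF = 0.1749 (lagging, φ = 79.9°)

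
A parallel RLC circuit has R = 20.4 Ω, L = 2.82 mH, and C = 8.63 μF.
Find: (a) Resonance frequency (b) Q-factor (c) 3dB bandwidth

Step 1 — Resonance: ω₀ = 1/√(LC) = 1/√(0.00282·8.63e-06) = 6410 rad/s.
Step 2 — f₀ = ω₀/(2π) = 1020 Hz.
Step 3 — Parallel Q: Q = R/(ω₀L) = 20.4/(6410·0.00282) = 1.129.
Step 4 — Bandwidth: Δω = ω₀/Q = 5680 rad/s; BW = Δω/(2π) = 904 Hz.

(a) f₀ = 1020 Hz  (b) Q = 1.129  (c) BW = 904 Hz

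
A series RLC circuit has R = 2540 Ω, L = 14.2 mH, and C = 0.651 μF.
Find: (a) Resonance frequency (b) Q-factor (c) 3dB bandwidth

Step 1 — Resonance: ω₀ = 1/√(LC) = 1/√(0.0142·6.51e-07) = 1.04e+04 rad/s.
Step 2 — f₀ = ω₀/(2π) = 1655 Hz.
Step 3 — Series Q: Q = ω₀L/R = 1.04e+04·0.0142/2540 = 0.05815.
Step 4 — Bandwidth: Δω = ω₀/Q = 1.789e+05 rad/s; BW = Δω/(2π) = 2.847e+04 Hz.

(a) f₀ = 1655 Hz  (b) Q = 0.05815  (c) BW = 2.847e+04 Hz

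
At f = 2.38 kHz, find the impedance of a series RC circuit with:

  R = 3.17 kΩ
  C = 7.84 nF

Step 1 — Angular frequency: ω = 2π·f = 2π·2380 = 1.495e+04 rad/s.
Step 2 — Component impedances:
  R: Z = R = 3170 Ω
  C: Z = 1/(jωC) = -j/(ω·C) = 0 - j8530 Ω
Step 3 — Series combination: Z_total = R + C = 3170 - j8530 Ω = 9100∠-69.6° Ω.

Z = 3170 - j8530 Ω = 9100∠-69.6° Ω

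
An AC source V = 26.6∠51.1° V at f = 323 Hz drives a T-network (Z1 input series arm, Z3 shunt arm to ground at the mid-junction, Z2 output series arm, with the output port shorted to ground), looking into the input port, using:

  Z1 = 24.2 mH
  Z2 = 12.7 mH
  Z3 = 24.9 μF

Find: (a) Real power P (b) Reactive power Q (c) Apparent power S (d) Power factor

Step 1 — Angular frequency: ω = 2π·f = 2π·323 = 2029 rad/s.
Step 2 — Component impedances:
  Z1: Z = jωL = j·2029·0.0242 = 0 + j49.11 Ω
  Z2: Z = jωL = j·2029·0.0127 = 0 + j25.77 Ω
  Z3: Z = 1/(jωC) = -j/(ω·C) = 0 - j19.79 Ω
Step 3 — With the output port shorted to ground, the output series arm Z2 runs from the junction to ground; the shunt arm Z3 also runs from the junction to ground. They appear in parallel: Z3 || Z2 = 0 - j85.21 Ω.
Step 4 — Series with input arm Z1: Z_in = Z1 + (Z3 || Z2) = 0 - j36.1 Ω = 36.1∠-90.0° Ω.
Step 5 — Source phasor: V = 26.6∠51.1° V = 16.7 + j20.7 V.
Step 6 — Current: I = V / Z = -0.5735 + j0.4627 A = 0.7369∠141.1° A.
Step 7 — Complex power: S = V·I* = 0 - j19.6 VA.
Step 8 — Real power: P = Re(S) = 0 W.
Step 9 — Reactive power: Q = Im(S) = -19.6 VAR.
Step 10 — Apparent power: |S| = 19.6 VA.
Step 11 — Power factor: PF = P/|S| = 0 (leading).

(a) P = 0 W  (b) Q = -19.6 VAR  (c) S = 19.6 VA  (d) PF = 0 (leading)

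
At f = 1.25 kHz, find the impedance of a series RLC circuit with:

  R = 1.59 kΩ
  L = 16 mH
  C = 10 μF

Step 1 — Angular frequency: ω = 2π·f = 2π·1250 = 7854 rad/s.
Step 2 — Component impedances:
  R: Z = R = 1590 Ω
  L: Z = jωL = j·7854·0.016 = 0 + j125.7 Ω
  C: Z = 1/(jωC) = -j/(ω·C) = 0 - j12.73 Ω
Step 3 — Series combination: Z_total = R + L + C = 1590 + j112.9 Ω = 1594∠4.1° Ω.

Z = 1590 + j112.9 Ω = 1594∠4.1° Ω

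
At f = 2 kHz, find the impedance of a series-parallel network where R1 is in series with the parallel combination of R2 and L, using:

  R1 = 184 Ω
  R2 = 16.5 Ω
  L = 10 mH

Step 1 — Angular frequency: ω = 2π·f = 2π·2000 = 1.257e+04 rad/s.
Step 2 — Component impedances:
  R1: Z = R = 184 Ω
  R2: Z = R = 16.5 Ω
  L: Z = jωL = j·1.257e+04·0.01 = 0 + j125.7 Ω
Step 3 — Parallel branch: R2 || L = 1/(1/R2 + 1/L) = 16.22 + j2.13 Ω.
Step 4 — Series with R1: Z_total = R1 + (R2 || L) = 200.2 + j2.13 Ω = 200.2∠0.6° Ω.

Z = 200.2 + j2.13 Ω = 200.2∠0.6° Ω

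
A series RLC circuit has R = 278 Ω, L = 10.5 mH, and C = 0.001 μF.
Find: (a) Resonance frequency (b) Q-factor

Step 1 — Resonance condition Im(Z)=0 gives ω₀ = 1/√(LC).
Step 2 — ω₀ = 1/√(0.0105·1e-09) = 3.086e+05 rad/s.
Step 3 — f₀ = ω₀/(2π) = 4.912e+04 Hz.
Step 4 — Series Q: Q = ω₀L/R = 3.086e+05·0.0105/278 = 11.66.

(a) f₀ = 4.912e+04 Hz  (b) Q = 11.66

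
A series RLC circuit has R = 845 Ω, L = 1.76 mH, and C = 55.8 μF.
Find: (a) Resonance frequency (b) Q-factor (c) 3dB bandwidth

Step 1 — Resonance: ω₀ = 1/√(LC) = 1/√(0.00176·5.58e-05) = 3191 rad/s.
Step 2 — f₀ = ω₀/(2π) = 507.9 Hz.
Step 3 — Series Q: Q = ω₀L/R = 3191·0.00176/845 = 0.006646.
Step 4 — Bandwidth: Δω = ω₀/Q = 4.801e+05 rad/s; BW = Δω/(2π) = 7.641e+04 Hz.

(a) f₀ = 507.9 Hz  (b) Q = 0.006646  (c) BW = 7.641e+04 Hz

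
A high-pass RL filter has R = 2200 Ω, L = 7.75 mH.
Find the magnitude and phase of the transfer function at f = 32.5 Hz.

Step 1 — Angular frequency: ω = 2π·32.5 = 204.2 rad/s.
Step 2 — Transfer function: H(jω) = jωL/(R + jωL).
Step 3 — Numerator jωL = j·1.583; denominator R + jωL = 2200 + j1.583.
Step 4 — H = 5.175e-07 + j0.0007194.
Step 5 — Magnitude: |H| = 0.0007194 (-62.9 dB); phase: φ = 90.0°.

|H| = 0.0007194 (-62.9 dB), φ = 90.0°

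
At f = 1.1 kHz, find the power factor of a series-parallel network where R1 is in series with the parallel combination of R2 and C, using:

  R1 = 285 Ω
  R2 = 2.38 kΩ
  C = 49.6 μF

Step 1 — Angular frequency: ω = 2π·f = 2π·1100 = 6912 rad/s.
Step 2 — Component impedances:
  R1: Z = R = 285 Ω
  R2: Z = R = 2380 Ω
  C: Z = 1/(jωC) = -j/(ω·C) = 0 - j2.917 Ω
Step 3 — Parallel branch: R2 || C = 1/(1/R2 + 1/C) = 0.003575 - j2.917 Ω.
Step 4 — Series with R1: Z_total = R1 + (R2 || C) = 285 - j2.917 Ω = 285∠-0.6° Ω.
Step 5 — Power factor: PF = cos(φ) = Re(Z)/|Z| = 285/285.02 = 0.9999.
Step 6 — Type: Im(Z) = -2.917 ⇒ leading (phase φ = -0.6°).

PF = 0.9999 (leading, φ = -0.6°)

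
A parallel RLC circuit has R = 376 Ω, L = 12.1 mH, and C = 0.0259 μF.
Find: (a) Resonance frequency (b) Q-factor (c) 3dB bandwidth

Step 1 — Resonance: ω₀ = 1/√(LC) = 1/√(0.0121·2.59e-08) = 5.649e+04 rad/s.
Step 2 — f₀ = ω₀/(2π) = 8990 Hz.
Step 3 — Parallel Q: Q = R/(ω₀L) = 376/(5.649e+04·0.0121) = 0.5501.
Step 4 — Bandwidth: Δω = ω₀/Q = 1.027e+05 rad/s; BW = Δω/(2π) = 1.634e+04 Hz.

(a) f₀ = 8990 Hz  (b) Q = 0.5501  (c) BW = 1.634e+04 Hz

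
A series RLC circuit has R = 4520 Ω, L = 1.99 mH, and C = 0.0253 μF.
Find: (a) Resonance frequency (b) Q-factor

Step 1 — Resonance condition Im(Z)=0 gives ω₀ = 1/√(LC).
Step 2 — ω₀ = 1/√(0.00199·2.53e-08) = 1.409e+05 rad/s.
Step 3 — f₀ = ω₀/(2π) = 2.243e+04 Hz.
Step 4 — Series Q: Q = ω₀L/R = 1.409e+05·0.00199/4520 = 0.06205.

(a) f₀ = 2.243e+04 Hz  (b) Q = 0.06205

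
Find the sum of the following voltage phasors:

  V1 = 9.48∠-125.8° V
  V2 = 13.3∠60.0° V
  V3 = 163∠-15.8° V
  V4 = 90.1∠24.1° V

Step 1 — Convert each phasor to rectangular form:
  V1 = 9.48·(cos(-125.8°) + j·sin(-125.8°)) = -5.545 - j7.689 V
  V2 = 13.3·(cos(60.0°) + j·sin(60.0°)) = 6.65 + j11.52 V
  V3 = 163·(cos(-15.8°) + j·sin(-15.8°)) = 156.8 - j44.38 V
  V4 = 90.1·(cos(24.1°) + j·sin(24.1°)) = 82.25 + j36.79 V
Step 2 — Sum components: V_total = 240.2 - j3.762 V.
Step 3 — Convert to polar: |V_total| = 240.2 V, ∠V_total = -0.9°.

V_total = 240.2∠-0.9° V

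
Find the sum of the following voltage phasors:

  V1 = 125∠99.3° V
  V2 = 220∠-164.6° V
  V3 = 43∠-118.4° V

Step 1 — Convert each phasor to rectangular form:
  V1 = 125·(cos(99.3°) + j·sin(99.3°)) = -20.2 + j123.4 V
  V2 = 220·(cos(-164.6°) + j·sin(-164.6°)) = -212.1 - j58.42 V
  V3 = 43·(cos(-118.4°) + j·sin(-118.4°)) = -20.45 - j37.82 V
Step 2 — Sum components: V_total = -252.8 + j27.11 V.
Step 3 — Convert to polar: |V_total| = 254.2 V, ∠V_total = 173.9°.

V_total = 254.2∠173.9° V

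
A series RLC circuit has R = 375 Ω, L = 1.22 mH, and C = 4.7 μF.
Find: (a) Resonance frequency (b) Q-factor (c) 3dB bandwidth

Step 1 — Resonance condition Im(Z)=0 gives ω₀ = 1/√(LC).
Step 2 — ω₀ = 1/√(0.00122·4.7e-06) = 1.321e+04 rad/s.
Step 3 — f₀ = ω₀/(2π) = 2102 Hz.
Step 4 — Series Q: Q = ω₀L/R = 1.321e+04·0.00122/375 = 0.04296.
Step 5 — 3dB bandwidth: Δω = ω₀/Q = 3.074e+05 rad/s; BW = Δω/(2π) = 4.892e+04 Hz.

(a) f₀ = 2102 Hz  (b) Q = 0.04296  (c) BW = 4.892e+04 Hz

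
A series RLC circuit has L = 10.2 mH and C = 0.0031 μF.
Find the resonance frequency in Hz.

Step 1 — Resonance condition Im(Z)=0 gives ω₀ = 1/√(LC).
Step 2 — ω₀ = 1/√(0.0102·3.1e-09) = 1.778e+05 rad/s.
Step 3 — f₀ = ω₀/(2π) = 2.83e+04 Hz.

f₀ = 2.83e+04 Hz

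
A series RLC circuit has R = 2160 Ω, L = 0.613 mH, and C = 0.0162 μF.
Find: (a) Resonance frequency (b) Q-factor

Step 1 — Resonance condition Im(Z)=0 gives ω₀ = 1/√(LC).
Step 2 — ω₀ = 1/√(0.000613·1.62e-08) = 3.173e+05 rad/s.
Step 3 — f₀ = ω₀/(2π) = 5.05e+04 Hz.
Step 4 — Series Q: Q = ω₀L/R = 3.173e+05·0.000613/2160 = 0.09006.

(a) f₀ = 5.05e+04 Hz  (b) Q = 0.09006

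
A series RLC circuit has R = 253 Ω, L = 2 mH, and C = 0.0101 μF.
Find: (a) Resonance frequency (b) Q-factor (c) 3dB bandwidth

Step 1 — Resonance: ω₀ = 1/√(LC) = 1/√(0.002·1.01e-08) = 2.225e+05 rad/s.
Step 2 — f₀ = ω₀/(2π) = 3.541e+04 Hz.
Step 3 — Series Q: Q = ω₀L/R = 2.225e+05·0.002/253 = 1.759.
Step 4 — Bandwidth: Δω = ω₀/Q = 1.265e+05 rad/s; BW = Δω/(2π) = 2.013e+04 Hz.

(a) f₀ = 3.541e+04 Hz  (b) Q = 1.759  (c) BW = 2.013e+04 Hz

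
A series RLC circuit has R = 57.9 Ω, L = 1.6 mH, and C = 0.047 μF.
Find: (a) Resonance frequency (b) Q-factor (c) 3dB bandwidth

Step 1 — Resonance condition Im(Z)=0 gives ω₀ = 1/√(LC).
Step 2 — ω₀ = 1/√(0.0016·4.7e-08) = 1.153e+05 rad/s.
Step 3 — f₀ = ω₀/(2π) = 1.835e+04 Hz.
Step 4 — Series Q: Q = ω₀L/R = 1.153e+05·0.0016/57.9 = 3.187.
Step 5 — 3dB bandwidth: Δω = ω₀/Q = 3.619e+04 rad/s; BW = Δω/(2π) = 5759 Hz.

(a) f₀ = 1.835e+04 Hz  (b) Q = 3.187  (c) BW = 5759 Hz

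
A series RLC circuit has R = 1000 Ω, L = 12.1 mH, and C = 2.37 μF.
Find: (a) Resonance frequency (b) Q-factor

Step 1 — Resonance condition Im(Z)=0 gives ω₀ = 1/√(LC).
Step 2 — ω₀ = 1/√(0.0121·2.37e-06) = 5905 rad/s.
Step 3 — f₀ = ω₀/(2π) = 939.8 Hz.
Step 4 — Series Q: Q = ω₀L/R = 5905·0.0121/1000 = 0.07145.

(a) f₀ = 939.8 Hz  (b) Q = 0.07145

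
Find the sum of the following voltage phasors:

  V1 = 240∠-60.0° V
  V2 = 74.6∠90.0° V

Step 1 — Convert each phasor to rectangular form:
  V1 = 240·(cos(-60.0°) + j·sin(-60.0°)) = 120 - j207.8 V
  V2 = 74.6·(cos(90.0°) + j·sin(90.0°)) = 0 + j74.6 V
Step 2 — Sum components: V_total = 120 - j133.2 V.
Step 3 — Convert to polar: |V_total| = 179.3 V, ∠V_total = -48.0°.

V_total = 179.3∠-48.0° V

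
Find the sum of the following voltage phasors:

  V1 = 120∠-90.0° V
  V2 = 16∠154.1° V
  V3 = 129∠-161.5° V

Step 1 — Convert each phasor to rectangular form:
  V1 = 120·(cos(-90.0°) + j·sin(-90.0°)) = 0 - j120 V
  V2 = 16·(cos(154.1°) + j·sin(154.1°)) = -14.39 + j6.989 V
  V3 = 129·(cos(-161.5°) + j·sin(-161.5°)) = -122.3 - j40.93 V
Step 2 — Sum components: V_total = -136.7 - j153.9 V.
Step 3 — Convert to polar: |V_total| = 205.9 V, ∠V_total = -131.6°.

V_total = 205.9∠-131.6° V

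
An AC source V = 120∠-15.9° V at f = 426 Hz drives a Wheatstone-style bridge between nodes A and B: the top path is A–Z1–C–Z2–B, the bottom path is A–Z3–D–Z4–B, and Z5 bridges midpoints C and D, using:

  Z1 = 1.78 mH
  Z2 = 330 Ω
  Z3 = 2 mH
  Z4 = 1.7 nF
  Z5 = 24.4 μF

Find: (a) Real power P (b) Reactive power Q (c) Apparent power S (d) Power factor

Step 1 — Angular frequency: ω = 2π·f = 2π·426 = 2677 rad/s.
Step 2 — Component impedances:
  Z1: Z = jωL = j·2677·0.00178 = 0 + j4.764 Ω
  Z2: Z = R = 330 Ω
  Z3: Z = jωL = j·2677·0.002 = 0 + j5.353 Ω
  Z4: Z = 1/(jωC) = -j/(ω·C) = 0 - j2.198e+05 Ω
  Z5: Z = 1/(jωC) = -j/(ω·C) = 0 - j15.31 Ω
Step 3 — Bridge requires nodal analysis (the Z5 bridge couples midpoints C and D, so the two paths cannot be reduced to a simple series/parallel combination). Setting node B to ground and injecting 1 A at node A, the 3-node admittance system at A, C, D solves to V_A = Z_AB = 330 + j8.64 Ω = 330.2∠1.5° Ω.
Step 4 — Source phasor: V = 120∠-15.9° V = 115.4 - j32.88 V.
Step 5 — Current: I = V / Z = 0.3468 - j0.1087 A = 0.3635∠-17.4° A.
Step 6 — Complex power: S = V·I* = 43.6 + j1.141 VA.
Step 7 — Real power: P = Re(S) = 43.6 W.
Step 8 — Reactive power: Q = Im(S) = 1.141 VAR.
Step 9 — Apparent power: |S| = 43.62 VA.
Step 10 — Power factor: PF = P/|S| = 0.9997 (lagging).

(a) P = 43.6 W  (b) Q = 1.141 VAR  (c) S = 43.62 VA  (d) PF = 0.9997 (lagging)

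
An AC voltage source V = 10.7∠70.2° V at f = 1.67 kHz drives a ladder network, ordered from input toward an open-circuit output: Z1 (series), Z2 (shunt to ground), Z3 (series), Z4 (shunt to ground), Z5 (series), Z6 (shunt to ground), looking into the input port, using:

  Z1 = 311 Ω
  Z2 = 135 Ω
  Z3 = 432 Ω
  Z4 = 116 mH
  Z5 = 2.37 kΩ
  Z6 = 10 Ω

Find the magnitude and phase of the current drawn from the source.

Step 1 — Angular frequency: ω = 2π·f = 2π·1670 = 1.049e+04 rad/s.
Step 2 — Component impedances:
  Z1: Z = R = 311 Ω
  Z2: Z = R = 135 Ω
  Z3: Z = R = 432 Ω
  Z4: Z = jωL = j·1.049e+04·0.116 = 0 + j1217 Ω
  Z5: Z = R = 2370 Ω
  Z6: Z = R = 10 Ω
Step 3 — Ladder network (open output): work backward from the far end, alternating series and parallel combinations. Z_in = 436.6 + j8.555 Ω = 436.7∠1.1° Ω.
Step 4 — Source phasor: V = 10.7∠70.2° V = 3.624 + j10.07 V.
Step 5 — Ohm's law: I = V / Z_total = (3.624 + j10.07) / (436.6 + j8.555) = 0.00875 + j0.02289 A.
Step 6 — Convert to polar: |I| = 0.0245 A, ∠I = 69.1°.

I = 0.0245∠69.1° A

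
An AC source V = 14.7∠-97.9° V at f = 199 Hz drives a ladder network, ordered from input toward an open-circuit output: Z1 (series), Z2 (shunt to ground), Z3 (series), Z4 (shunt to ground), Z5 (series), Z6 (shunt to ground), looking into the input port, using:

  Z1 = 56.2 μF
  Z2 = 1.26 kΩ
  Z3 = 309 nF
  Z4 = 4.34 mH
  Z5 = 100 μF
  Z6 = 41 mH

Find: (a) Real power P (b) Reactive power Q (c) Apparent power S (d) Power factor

Step 1 — Angular frequency: ω = 2π·f = 2π·199 = 1250 rad/s.
Step 2 — Component impedances:
  Z1: Z = 1/(jωC) = -j/(ω·C) = 0 - j14.23 Ω
  Z2: Z = R = 1260 Ω
  Z3: Z = 1/(jωC) = -j/(ω·C) = 0 - j2588 Ω
  Z4: Z = jωL = j·1250·0.00434 = 0 + j5.427 Ω
  Z5: Z = 1/(jωC) = -j/(ω·C) = 0 - j7.998 Ω
  Z6: Z = jωL = j·1250·0.041 = 0 + j51.26 Ω
Step 3 — Ladder network (open output): work backward from the far end, alternating series and parallel combinations. Z_in = 1018 - j510.7 Ω = 1139∠-26.6° Ω.
Step 4 — Source phasor: V = 14.7∠-97.9° V = -2.02 - j14.56 V.
Step 5 — Current: I = V / Z = 0.004148 - j0.01222 A = 0.01291∠-71.3° A.
Step 6 — Complex power: S = V·I* = 0.1696 - j0.08509 VA.
Step 7 — Real power: P = Re(S) = 0.1696 W.
Step 8 — Reactive power: Q = Im(S) = -0.08509 VAR.
Step 9 — Apparent power: |S| = 0.1898 VA.
Step 10 — Power factor: PF = P/|S| = 0.8938 (leading).

(a) P = 0.1696 W  (b) Q = -0.08509 VAR  (c) S = 0.1898 VA  (d) PF = 0.8938 (leading)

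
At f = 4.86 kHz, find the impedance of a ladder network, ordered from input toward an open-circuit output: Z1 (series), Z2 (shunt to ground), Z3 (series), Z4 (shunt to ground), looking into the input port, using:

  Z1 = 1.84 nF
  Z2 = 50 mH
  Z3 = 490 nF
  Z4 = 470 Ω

Step 1 — Angular frequency: ω = 2π·f = 2π·4860 = 3.054e+04 rad/s.
Step 2 — Component impedances:
  Z1: Z = 1/(jωC) = -j/(ω·C) = 0 - j1.78e+04 Ω
  Z2: Z = jωL = j·3.054e+04·0.05 = 0 + j1527 Ω
  Z3: Z = 1/(jωC) = -j/(ω·C) = 0 - j66.83 Ω
  Z4: Z = R = 470 Ω
Step 3 — Ladder network (open output): work backward from the far end, alternating series and parallel combinations. Z_in = 465.7 - j1.772e+04 Ω = 1.772e+04∠-88.5° Ω.

Z = 465.7 - j1.772e+04 Ω = 1.772e+04∠-88.5° Ω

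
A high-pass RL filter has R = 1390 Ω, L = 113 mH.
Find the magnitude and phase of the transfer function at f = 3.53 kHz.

Step 1 — Angular frequency: ω = 2π·3530 = 2.218e+04 rad/s.
Step 2 — Transfer function: H(jω) = jωL/(R + jωL).
Step 3 — Numerator jωL = j·2506; denominator R + jωL = 1390 + j2506.
Step 4 — H = 0.7648 + j0.4241.
Step 5 — Magnitude: |H| = 0.8745 (-1.2 dB); phase: φ = 29.0°.

|H| = 0.8745 (-1.2 dB), φ = 29.0°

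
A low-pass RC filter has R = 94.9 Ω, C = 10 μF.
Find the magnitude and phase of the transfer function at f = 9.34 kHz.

Step 1 — Angular frequency: ω = 2π·9340 = 5.868e+04 rad/s.
Step 2 — Transfer function: H(jω) = 1/(1 + jωRC).
Step 3 — Denominator: 1 + jωRC = 1 + j·5.868e+04·94.9·1e-05 = 1 + j55.69.
Step 4 — H = 0.0003223 - j0.01795.
Step 5 — Magnitude: |H| = 0.01795 (-34.9 dB); phase: φ = -89.0°.

|H| = 0.01795 (-34.9 dB), φ = -89.0°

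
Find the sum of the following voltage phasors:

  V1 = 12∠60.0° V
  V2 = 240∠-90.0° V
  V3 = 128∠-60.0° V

Step 1 — Convert each phasor to rectangular form:
  V1 = 12·(cos(60.0°) + j·sin(60.0°)) = 6 + j10.39 V
  V2 = 240·(cos(-90.0°) + j·sin(-90.0°)) = 0 - j240 V
  V3 = 128·(cos(-60.0°) + j·sin(-60.0°)) = 64 - j110.9 V
Step 2 — Sum components: V_total = 70 - j340.5 V.
Step 3 — Convert to polar: |V_total| = 347.6 V, ∠V_total = -78.4°.

V_total = 347.6∠-78.4° V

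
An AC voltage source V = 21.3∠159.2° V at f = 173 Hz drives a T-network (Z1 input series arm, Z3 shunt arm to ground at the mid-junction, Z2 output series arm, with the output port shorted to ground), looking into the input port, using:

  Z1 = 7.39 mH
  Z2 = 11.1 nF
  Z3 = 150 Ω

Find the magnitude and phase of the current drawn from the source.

Step 1 — Angular frequency: ω = 2π·f = 2π·173 = 1087 rad/s.
Step 2 — Component impedances:
  Z1: Z = jωL = j·1087·0.00739 = 0 + j8.033 Ω
  Z2: Z = 1/(jωC) = -j/(ω·C) = 0 - j8.288e+04 Ω
  Z3: Z = R = 150 Ω
Step 3 — With the output port shorted to ground, the output series arm Z2 runs from the junction to ground; the shunt arm Z3 also runs from the junction to ground. They appear in parallel: Z3 || Z2 = 150 - j0.2715 Ω.
Step 4 — Series with input arm Z1: Z_in = Z1 + (Z3 || Z2) = 150 + j7.761 Ω = 150.2∠3.0° Ω.
Step 5 — Source phasor: V = 21.3∠159.2° V = -19.91 + j7.564 V.
Step 6 — Ohm's law: I = V / Z_total = (-19.91 + j7.564) / (150 + j7.761) = -0.1298 + j0.05714 A.
Step 7 — Convert to polar: |I| = 0.1418 A, ∠I = 156.2°.

I = 0.1418∠156.2° A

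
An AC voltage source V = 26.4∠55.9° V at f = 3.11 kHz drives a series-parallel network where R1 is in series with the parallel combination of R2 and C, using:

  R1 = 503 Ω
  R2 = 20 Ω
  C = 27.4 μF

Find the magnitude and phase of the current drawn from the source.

Step 1 — Angular frequency: ω = 2π·f = 2π·3110 = 1.954e+04 rad/s.
Step 2 — Component impedances:
  R1: Z = R = 503 Ω
  R2: Z = R = 20 Ω
  C: Z = 1/(jωC) = -j/(ω·C) = 0 - j1.868 Ω
Step 3 — Parallel branch: R2 || C = 1/(1/R2 + 1/C) = 0.1729 - j1.852 Ω.
Step 4 — Series with R1: Z_total = R1 + (R2 || C) = 503.2 - j1.852 Ω = 503.2∠-0.2° Ω.
Step 5 — Source phasor: V = 26.4∠55.9° V = 14.8 + j21.86 V.
Step 6 — Ohm's law: I = V / Z_total = (14.8 + j21.86) / (503.2 - j1.852) = 0.02925 + j0.04355 A.
Step 7 — Convert to polar: |I| = 0.05247 A, ∠I = 56.1°.

I = 0.05247∠56.1° A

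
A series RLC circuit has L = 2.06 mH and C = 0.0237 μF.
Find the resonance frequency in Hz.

Step 1 — Resonance condition Im(Z)=0 gives ω₀ = 1/√(LC).
Step 2 — ω₀ = 1/√(0.00206·2.37e-08) = 1.431e+05 rad/s.
Step 3 — f₀ = ω₀/(2π) = 2.278e+04 Hz.

f₀ = 2.278e+04 Hz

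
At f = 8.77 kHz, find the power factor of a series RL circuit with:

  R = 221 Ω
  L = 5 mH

Step 1 — Angular frequency: ω = 2π·f = 2π·8770 = 5.51e+04 rad/s.
Step 2 — Component impedances:
  R: Z = R = 221 Ω
  L: Z = jωL = j·5.51e+04·0.005 = 0 + j275.5 Ω
Step 3 — Series combination: Z_total = R + L = 221 + j275.5 Ω = 353.2∠51.3° Ω.
Step 4 — Power factor: PF = cos(φ) = Re(Z)/|Z| = 221/353.2 = 0.6257.
Step 5 — Type: Im(Z) = 275.5 ⇒ lagging (phase φ = 51.3°).

PF = 0.6257 (lagging, φ = 51.3°)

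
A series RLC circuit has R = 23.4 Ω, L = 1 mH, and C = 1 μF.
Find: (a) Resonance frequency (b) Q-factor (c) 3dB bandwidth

Step 1 — Resonance condition Im(Z)=0 gives ω₀ = 1/√(LC).
Step 2 — ω₀ = 1/√(0.001·1e-06) = 3.162e+04 rad/s.
Step 3 — f₀ = ω₀/(2π) = 5033 Hz.
Step 4 — Series Q: Q = ω₀L/R = 3.162e+04·0.001/23.4 = 1.351.
Step 5 — 3dB bandwidth: Δω = ω₀/Q = 2.34e+04 rad/s; BW = Δω/(2π) = 3724 Hz.

(a) f₀ = 5033 Hz  (b) Q = 1.351  (c) BW = 3724 Hz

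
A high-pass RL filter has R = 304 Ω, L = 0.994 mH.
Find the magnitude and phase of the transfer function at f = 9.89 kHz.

Step 1 — Angular frequency: ω = 2π·9890 = 6.214e+04 rad/s.
Step 2 — Transfer function: H(jω) = jωL/(R + jωL).
Step 3 — Numerator jωL = j·61.77; denominator R + jωL = 304 + j61.77.
Step 4 — H = 0.03965 + j0.1951.
Step 5 — Magnitude: |H| = 0.1991 (-14.0 dB); phase: φ = 78.5°.

|H| = 0.1991 (-14.0 dB), φ = 78.5°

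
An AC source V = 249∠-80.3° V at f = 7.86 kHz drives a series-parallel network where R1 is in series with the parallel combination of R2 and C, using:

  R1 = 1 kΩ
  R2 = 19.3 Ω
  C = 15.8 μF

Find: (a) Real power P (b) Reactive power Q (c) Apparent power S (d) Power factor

Step 1 — Angular frequency: ω = 2π·f = 2π·7860 = 4.939e+04 rad/s.
Step 2 — Component impedances:
  R1: Z = R = 1000 Ω
  R2: Z = R = 19.3 Ω
  C: Z = 1/(jωC) = -j/(ω·C) = 0 - j1.282 Ω
Step 3 — Parallel branch: R2 || C = 1/(1/R2 + 1/C) = 0.08473 - j1.276 Ω.
Step 4 — Series with R1: Z_total = R1 + (R2 || C) = 1000 - j1.276 Ω = 1000∠-0.1° Ω.
Step 5 — Source phasor: V = 249∠-80.3° V = 41.95 - j245.4 V.
Step 6 — Current: I = V / Z = 0.04226 - j0.2454 A = 0.249∠-80.2° A.
Step 7 — Complex power: S = V·I* = 62 - j0.0791 VA.
Step 8 — Real power: P = Re(S) = 62 W.
Step 9 — Reactive power: Q = Im(S) = -0.0791 VAR.
Step 10 — Apparent power: |S| = 62 VA.
Step 11 — Power factor: PF = P/|S| = 1 (leading).

(a) P = 62 W  (b) Q = -0.0791 VAR  (c) S = 62 VA  (d) PF = 1 (leading)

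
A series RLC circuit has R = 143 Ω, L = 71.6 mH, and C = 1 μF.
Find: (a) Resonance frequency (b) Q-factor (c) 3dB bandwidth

Step 1 — Resonance: ω₀ = 1/√(LC) = 1/√(0.0716·1e-06) = 3737 rad/s.
Step 2 — f₀ = ω₀/(2π) = 594.8 Hz.
Step 3 — Series Q: Q = ω₀L/R = 3737·0.0716/143 = 1.871.
Step 4 — Bandwidth: Δω = ω₀/Q = 1997 rad/s; BW = Δω/(2π) = 317.9 Hz.

(a) f₀ = 594.8 Hz  (b) Q = 1.871  (c) BW = 317.9 Hz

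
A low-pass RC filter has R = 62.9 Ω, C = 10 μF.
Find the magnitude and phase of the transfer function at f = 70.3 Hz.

Step 1 — Angular frequency: ω = 2π·70.3 = 441.7 rad/s.
Step 2 — Transfer function: H(jω) = 1/(1 + jωRC).
Step 3 — Denominator: 1 + jωRC = 1 + j·441.7·62.9·1e-05 = 1 + j0.2778.
Step 4 — H = 0.9283 - j0.2579.
Step 5 — Magnitude: |H| = 0.9635 (-0.3 dB); phase: φ = -15.5°.

|H| = 0.9635 (-0.3 dB), φ = -15.5°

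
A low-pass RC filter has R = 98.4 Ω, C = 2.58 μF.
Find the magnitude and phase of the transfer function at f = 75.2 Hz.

Step 1 — Angular frequency: ω = 2π·75.2 = 472.5 rad/s.
Step 2 — Transfer function: H(jω) = 1/(1 + jωRC).
Step 3 — Denominator: 1 + jωRC = 1 + j·472.5·98.4·2.58e-06 = 1 + j0.12.
Step 4 — H = 0.9858 - j0.1183.
Step 5 — Magnitude: |H| = 0.9929 (-0.1 dB); phase: φ = -6.8°.

|H| = 0.9929 (-0.1 dB), φ = -6.8°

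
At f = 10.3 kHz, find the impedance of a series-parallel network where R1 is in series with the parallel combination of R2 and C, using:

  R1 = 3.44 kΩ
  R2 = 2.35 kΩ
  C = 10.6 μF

Step 1 — Angular frequency: ω = 2π·f = 2π·1.03e+04 = 6.472e+04 rad/s.
Step 2 — Component impedances:
  R1: Z = R = 3440 Ω
  R2: Z = R = 2350 Ω
  C: Z = 1/(jωC) = -j/(ω·C) = 0 - j1.458 Ω
Step 3 — Parallel branch: R2 || C = 1/(1/R2 + 1/C) = 0.0009042 - j1.458 Ω.
Step 4 — Series with R1: Z_total = R1 + (R2 || C) = 3440 - j1.458 Ω = 3440∠-0.0° Ω.

Z = 3440 - j1.458 Ω = 3440∠-0.0° Ω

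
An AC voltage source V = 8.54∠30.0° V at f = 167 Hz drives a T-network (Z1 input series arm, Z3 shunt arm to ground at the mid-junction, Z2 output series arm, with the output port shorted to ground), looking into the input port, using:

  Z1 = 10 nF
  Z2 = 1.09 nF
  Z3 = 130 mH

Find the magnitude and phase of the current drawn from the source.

Step 1 — Angular frequency: ω = 2π·f = 2π·167 = 1049 rad/s.
Step 2 — Component impedances:
  Z1: Z = 1/(jωC) = -j/(ω·C) = 0 - j9.53e+04 Ω
  Z2: Z = 1/(jωC) = -j/(ω·C) = 0 - j8.743e+05 Ω
  Z3: Z = jωL = j·1049·0.13 = 0 + j136.4 Ω
Step 3 — With the output port shorted to ground, the output series arm Z2 runs from the junction to ground; the shunt arm Z3 also runs from the junction to ground. They appear in parallel: Z3 || Z2 = 0 + j136.4 Ω.
Step 4 — Series with input arm Z1: Z_in = Z1 + (Z3 || Z2) = 0 - j9.517e+04 Ω = 9.517e+04∠-90.0° Ω.
Step 5 — Source phasor: V = 8.54∠30.0° V = 7.396 + j4.27 V.
Step 6 — Ohm's law: I = V / Z_total = (7.396 + j4.27) / (0 - j9.517e+04) = -4.487e-05 + j7.772e-05 A.
Step 7 — Convert to polar: |I| = 8.974e-05 A, ∠I = 120.0°.

I = 8.974e-05∠120.0° A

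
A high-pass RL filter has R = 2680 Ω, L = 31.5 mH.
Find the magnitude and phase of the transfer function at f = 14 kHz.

Step 1 — Angular frequency: ω = 2π·1.4e+04 = 8.796e+04 rad/s.
Step 2 — Transfer function: H(jω) = jωL/(R + jωL).
Step 3 — Numerator jωL = j·2771; denominator R + jωL = 2680 + j2771.
Step 4 — H = 0.5167 + j0.4997.
Step 5 — Magnitude: |H| = 0.7188 (-2.9 dB); phase: φ = 44.0°.

|H| = 0.7188 (-2.9 dB), φ = 44.0°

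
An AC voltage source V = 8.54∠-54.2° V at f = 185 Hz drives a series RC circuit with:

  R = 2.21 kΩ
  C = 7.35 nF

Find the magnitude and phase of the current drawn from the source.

Step 1 — Angular frequency: ω = 2π·f = 2π·185 = 1162 rad/s.
Step 2 — Component impedances:
  R: Z = R = 2210 Ω
  C: Z = 1/(jωC) = -j/(ω·C) = 0 - j1.17e+05 Ω
Step 3 — Series combination: Z_total = R + C = 2210 - j1.17e+05 Ω = 1.171e+05∠-88.9° Ω.
Step 4 — Source phasor: V = 8.54∠-54.2° V = 4.996 - j6.926 V.
Step 5 — Ohm's law: I = V / Z_total = (4.996 - j6.926) / (2210 - j1.17e+05) = 5.996e-05 + j4.155e-05 A.
Step 6 — Convert to polar: |I| = 7.295e-05 A, ∠I = 34.7°.

I = 7.295e-05∠34.7° A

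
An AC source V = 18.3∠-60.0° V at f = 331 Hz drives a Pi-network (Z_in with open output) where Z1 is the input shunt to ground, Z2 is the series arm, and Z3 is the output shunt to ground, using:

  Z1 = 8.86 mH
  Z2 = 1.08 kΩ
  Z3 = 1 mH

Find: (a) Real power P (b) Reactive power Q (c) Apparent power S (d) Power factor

Step 1 — Angular frequency: ω = 2π·f = 2π·331 = 2080 rad/s.
Step 2 — Component impedances:
  Z1: Z = jωL = j·2080·0.00886 = 0 + j18.43 Ω
  Z2: Z = R = 1080 Ω
  Z3: Z = jωL = j·2080·0.001 = 0 + j2.08 Ω
Step 3 — With open output, the series arm Z2 and the output shunt Z3 appear in series to ground: Z2 + Z3 = 1080 + j2.08 Ω.
Step 4 — Parallel with input shunt Z1: Z_in = Z1 || (Z2 + Z3) = 0.3143 + j18.42 Ω = 18.42∠89.0° Ω.
Step 5 — Source phasor: V = 18.3∠-60.0° V = 9.15 - j15.85 V.
Step 6 — Current: I = V / Z = -0.8516 - j0.5113 A = 0.9933∠-149.0° A.
Step 7 — Complex power: S = V·I* = 0.3101 + j18.18 VA.
Step 8 — Real power: P = Re(S) = 0.3101 W.
Step 9 — Reactive power: Q = Im(S) = 18.18 VAR.
Step 10 — Apparent power: |S| = 18.18 VA.
Step 11 — Power factor: PF = P/|S| = 0.01706 (lagging).

(a) P = 0.3101 W  (b) Q = 18.18 VAR  (c) S = 18.18 VA  (d) PF = 0.01706 (lagging)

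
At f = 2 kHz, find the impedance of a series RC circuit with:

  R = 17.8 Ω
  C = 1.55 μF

Step 1 — Angular frequency: ω = 2π·f = 2π·2000 = 1.257e+04 rad/s.
Step 2 — Component impedances:
  R: Z = R = 17.8 Ω
  C: Z = 1/(jωC) = -j/(ω·C) = 0 - j51.34 Ω
Step 3 — Series combination: Z_total = R + C = 17.8 - j51.34 Ω = 54.34∠-70.9° Ω.

Z = 17.8 - j51.34 Ω = 54.34∠-70.9° Ω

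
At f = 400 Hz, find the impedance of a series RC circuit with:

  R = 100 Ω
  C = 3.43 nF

Step 1 — Angular frequency: ω = 2π·f = 2π·400 = 2513 rad/s.
Step 2 — Component impedances:
  R: Z = R = 100 Ω
  C: Z = 1/(jωC) = -j/(ω·C) = 0 - j1.16e+05 Ω
Step 3 — Series combination: Z_total = R + C = 100 - j1.16e+05 Ω = 1.16e+05∠-90.0° Ω.

Z = 100 - j1.16e+05 Ω = 1.16e+05∠-90.0° Ω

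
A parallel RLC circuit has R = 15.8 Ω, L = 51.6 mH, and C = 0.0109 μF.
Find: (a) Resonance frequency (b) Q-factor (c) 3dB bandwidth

Step 1 — Resonance: ω₀ = 1/√(LC) = 1/√(0.0516·1.09e-08) = 4.217e+04 rad/s.
Step 2 — f₀ = ω₀/(2π) = 6711 Hz.
Step 3 — Parallel Q: Q = R/(ω₀L) = 15.8/(4.217e+04·0.0516) = 0.007262.
Step 4 — Bandwidth: Δω = ω₀/Q = 5.807e+06 rad/s; BW = Δω/(2π) = 9.241e+05 Hz.

(a) f₀ = 6711 Hz  (b) Q = 0.007262  (c) BW = 9.241e+05 Hz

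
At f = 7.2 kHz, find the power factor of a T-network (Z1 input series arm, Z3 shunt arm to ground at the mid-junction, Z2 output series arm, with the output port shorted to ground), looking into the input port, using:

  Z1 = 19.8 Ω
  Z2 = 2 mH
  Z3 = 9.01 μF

Step 1 — Angular frequency: ω = 2π·f = 2π·7200 = 4.524e+04 rad/s.
Step 2 — Component impedances:
  Z1: Z = R = 19.8 Ω
  Z2: Z = jωL = j·4.524e+04·0.002 = 0 + j90.48 Ω
  Z3: Z = 1/(jωC) = -j/(ω·C) = 0 - j2.453 Ω
Step 3 — With the output port shorted to ground, the output series arm Z2 runs from the junction to ground; the shunt arm Z3 also runs from the junction to ground. They appear in parallel: Z3 || Z2 = 0 - j2.522 Ω.
Step 4 — Series with input arm Z1: Z_in = Z1 + (Z3 || Z2) = 19.8 - j2.522 Ω = 19.96∠-7.3° Ω.
Step 5 — Power factor: PF = cos(φ) = Re(Z)/|Z| = 19.8/19.96 = 0.992.
Step 6 — Type: Im(Z) = -2.522 ⇒ leading (phase φ = -7.3°).

PF = 0.992 (leading, φ = -7.3°)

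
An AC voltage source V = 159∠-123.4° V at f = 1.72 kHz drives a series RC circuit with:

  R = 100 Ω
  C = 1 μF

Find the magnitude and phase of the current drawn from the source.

Step 1 — Angular frequency: ω = 2π·f = 2π·1720 = 1.081e+04 rad/s.
Step 2 — Component impedances:
  R: Z = R = 100 Ω
  C: Z = 1/(jωC) = -j/(ω·C) = 0 - j92.53 Ω
Step 3 — Series combination: Z_total = R + C = 100 - j92.53 Ω = 136.2∠-42.8° Ω.
Step 4 — Source phasor: V = 159∠-123.4° V = -87.53 - j132.7 V.
Step 5 — Ohm's law: I = V / Z_total = (-87.53 - j132.7) / (100 - j92.53) = 0.1902 - j1.151 A.
Step 6 — Convert to polar: |I| = 1.167 A, ∠I = -80.6°.

I = 1.167∠-80.6° A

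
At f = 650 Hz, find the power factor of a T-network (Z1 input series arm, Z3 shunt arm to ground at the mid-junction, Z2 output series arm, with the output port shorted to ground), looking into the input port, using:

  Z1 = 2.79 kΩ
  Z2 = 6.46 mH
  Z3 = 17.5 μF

Step 1 — Angular frequency: ω = 2π·f = 2π·650 = 4084 rad/s.
Step 2 — Component impedances:
  Z1: Z = R = 2790 Ω
  Z2: Z = jωL = j·4084·0.00646 = 0 + j26.38 Ω
  Z3: Z = 1/(jωC) = -j/(ω·C) = 0 - j13.99 Ω
Step 3 — With the output port shorted to ground, the output series arm Z2 runs from the junction to ground; the shunt arm Z3 also runs from the junction to ground. They appear in parallel: Z3 || Z2 = 0 - j29.79 Ω.
Step 4 — Series with input arm Z1: Z_in = Z1 + (Z3 || Z2) = 2790 - j29.79 Ω = 2790∠-0.6° Ω.
Step 5 — Power factor: PF = cos(φ) = Re(Z)/|Z| = 2790/2790.2 = 0.9999.
Step 6 — Type: Im(Z) = -29.79 ⇒ leading (phase φ = -0.6°).

PF = 0.9999 (leading, φ = -0.6°)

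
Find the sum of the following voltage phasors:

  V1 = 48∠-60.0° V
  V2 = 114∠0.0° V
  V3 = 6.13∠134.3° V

Step 1 — Convert each phasor to rectangular form:
  V1 = 48·(cos(-60.0°) + j·sin(-60.0°)) = 24 - j41.57 V
  V2 = 114·(cos(0.0°) + j·sin(0.0°)) = 114 V
  V3 = 6.13·(cos(134.3°) + j·sin(134.3°)) = -4.281 + j4.387 V
Step 2 — Sum components: V_total = 133.7 - j37.18 V.
Step 3 — Convert to polar: |V_total| = 138.8 V, ∠V_total = -15.5°.

V_total = 138.8∠-15.5° V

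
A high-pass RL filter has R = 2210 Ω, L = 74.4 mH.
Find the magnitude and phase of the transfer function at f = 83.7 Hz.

Step 1 — Angular frequency: ω = 2π·83.7 = 525.9 rad/s.
Step 2 — Transfer function: H(jω) = jωL/(R + jωL).
Step 3 — Numerator jωL = j·39.13; denominator R + jωL = 2210 + j39.13.
Step 4 — H = 0.0003134 + j0.0177.
Step 5 — Magnitude: |H| = 0.0177 (-35.0 dB); phase: φ = 89.0°.

|H| = 0.0177 (-35.0 dB), φ = 89.0°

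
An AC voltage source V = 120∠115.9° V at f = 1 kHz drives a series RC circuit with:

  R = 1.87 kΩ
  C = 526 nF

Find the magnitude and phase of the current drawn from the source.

Step 1 — Angular frequency: ω = 2π·f = 2π·1000 = 6283 rad/s.
Step 2 — Component impedances:
  R: Z = R = 1870 Ω
  C: Z = 1/(jωC) = -j/(ω·C) = 0 - j302.6 Ω
Step 3 — Series combination: Z_total = R + C = 1870 - j302.6 Ω = 1894∠-9.2° Ω.
Step 4 — Source phasor: V = 120∠115.9° V = -52.42 + j107.9 V.
Step 5 — Ohm's law: I = V / Z_total = (-52.42 + j107.9) / (1870 - j302.6) = -0.03642 + j0.05183 A.
Step 6 — Convert to polar: |I| = 0.06335 A, ∠I = 125.1°.

I = 0.06335∠125.1° A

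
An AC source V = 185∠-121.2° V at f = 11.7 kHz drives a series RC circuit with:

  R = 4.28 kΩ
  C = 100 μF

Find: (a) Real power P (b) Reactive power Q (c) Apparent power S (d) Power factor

Step 1 — Angular frequency: ω = 2π·f = 2π·1.17e+04 = 7.351e+04 rad/s.
Step 2 — Component impedances:
  R: Z = R = 4280 Ω
  C: Z = 1/(jωC) = -j/(ω·C) = 0 - j0.136 Ω
Step 3 — Series combination: Z_total = R + C = 4280 - j0.136 Ω = 4280∠-0.0° Ω.
Step 4 — Source phasor: V = 185∠-121.2° V = -95.83 - j158.2 V.
Step 5 — Current: I = V / Z = -0.02239 - j0.03697 A = 0.04322∠-121.2° A.
Step 6 — Complex power: S = V·I* = 7.996 - j0.0002542 VA.
Step 7 — Real power: P = Re(S) = 7.996 W.
Step 8 — Reactive power: Q = Im(S) = -0.0002542 VAR.
Step 9 — Apparent power: |S| = 7.996 VA.
Step 10 — Power factor: PF = P/|S| = 1 (leading).

(a) P = 7.996 W  (b) Q = -0.0002542 VAR  (c) S = 7.996 VA  (d) PF = 1 (leading)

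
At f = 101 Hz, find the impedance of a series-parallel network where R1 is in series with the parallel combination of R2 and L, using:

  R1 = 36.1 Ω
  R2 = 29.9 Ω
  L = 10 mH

Step 1 — Angular frequency: ω = 2π·f = 2π·101 = 634.6 rad/s.
Step 2 — Component impedances:
  R1: Z = R = 36.1 Ω
  R2: Z = R = 29.9 Ω
  L: Z = jωL = j·634.6·0.01 = 0 + j6.346 Ω
Step 3 — Parallel branch: R2 || L = 1/(1/R2 + 1/L) = 1.289 + j6.072 Ω.
Step 4 — Series with R1: Z_total = R1 + (R2 || L) = 37.39 + j6.072 Ω = 37.88∠9.2° Ω.

Z = 37.39 + j6.072 Ω = 37.88∠9.2° Ω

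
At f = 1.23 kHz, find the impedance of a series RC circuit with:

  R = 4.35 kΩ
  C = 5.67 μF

Step 1 — Angular frequency: ω = 2π·f = 2π·1230 = 7728 rad/s.
Step 2 — Component impedances:
  R: Z = R = 4350 Ω
  C: Z = 1/(jωC) = -j/(ω·C) = 0 - j22.82 Ω
Step 3 — Series combination: Z_total = R + C = 4350 - j22.82 Ω = 4350∠-0.3° Ω.

Z = 4350 - j22.82 Ω = 4350∠-0.3° Ω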